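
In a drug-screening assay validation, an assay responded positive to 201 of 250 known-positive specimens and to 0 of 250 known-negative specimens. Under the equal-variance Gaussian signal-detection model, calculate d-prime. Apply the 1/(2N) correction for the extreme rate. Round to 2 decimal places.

The false-alarm rate is 0/250 = 0, so apply the 1/(2N) correction: FA → 1/(2·250) = 0.00200.
z(H) = z(0.80400) = 0.856
z(FA) = z(0.00200) = -2.878
d' = 0.856 − (-2.878) = 3.734

d-prime = 3.73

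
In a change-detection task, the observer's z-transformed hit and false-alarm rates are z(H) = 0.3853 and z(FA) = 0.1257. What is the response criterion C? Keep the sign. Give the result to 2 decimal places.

c = −½·[z(H) + z(FA)] = −½·(0.3853 + 0.1257) = -0.2555

C = -0.26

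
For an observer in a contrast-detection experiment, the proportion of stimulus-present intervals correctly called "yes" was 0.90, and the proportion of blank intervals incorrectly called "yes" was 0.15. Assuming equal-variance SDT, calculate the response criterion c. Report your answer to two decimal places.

Φ⁻¹(H) = Φ⁻¹(0.90) = 1.282
Φ⁻¹(FA) = Φ⁻¹(0.15) = -1.036
c = −½·[z(H) + z(FA)] = −0.5 × (1.282 + (-1.036)) = -0.123

c = -0.12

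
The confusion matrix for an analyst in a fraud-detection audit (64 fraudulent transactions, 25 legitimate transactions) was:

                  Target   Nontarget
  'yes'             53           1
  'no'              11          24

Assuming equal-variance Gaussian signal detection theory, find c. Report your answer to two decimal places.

c = 0.40

H = 53/64 = 0.8281
FA = 1/25 = 0.0400
z(0.8281) = 0.947, z(0.0400) = -1.751
c = −½·[z(H) + z(FA)] = −0.5 × (0.947 + (-1.751)) = 0.402
c > 0: the analyst has a conservative response bias.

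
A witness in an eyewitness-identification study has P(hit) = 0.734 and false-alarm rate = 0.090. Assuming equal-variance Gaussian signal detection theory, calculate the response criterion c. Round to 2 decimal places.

c = 0.36

Φ⁻¹(H) = 0.625
Φ⁻¹(FA) = -1.341
c = −½·[z(H) + z(FA)] = −0.5 × (0.625 + (-1.341)) = 0.358
c > 0: the witness has a conservative response bias.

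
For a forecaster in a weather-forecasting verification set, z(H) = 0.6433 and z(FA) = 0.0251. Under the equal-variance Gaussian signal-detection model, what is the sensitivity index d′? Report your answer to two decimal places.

d' = z(H) − z(FA) = 0.6433 − 0.0251 = 0.6182

d′ = 0.62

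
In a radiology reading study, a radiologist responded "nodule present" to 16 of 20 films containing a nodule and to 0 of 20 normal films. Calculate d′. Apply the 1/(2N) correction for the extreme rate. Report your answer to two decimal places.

d′ = 2.80

The false-alarm rate is 0/20 = 0, so apply the 1/(2N) correction: FA → 1/(2·20) = 0.02500.
z(H) = z(0.80000) = 0.842
z(FA) = z(0.02500) = -1.960
d' = 0.842 − (-1.960) = 2.802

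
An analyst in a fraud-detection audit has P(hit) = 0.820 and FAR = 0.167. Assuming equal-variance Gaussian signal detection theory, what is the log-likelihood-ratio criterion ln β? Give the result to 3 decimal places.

Φ⁻¹(H) = Φ⁻¹(0.820) = 0.9154
Φ⁻¹(FA) = Φ⁻¹(0.167) = -0.9661
ln β = −½·[z(H)² − z(FA)²] = −0.5 × (0.8380 − 0.9333) = 0.04765

ln β = 0.048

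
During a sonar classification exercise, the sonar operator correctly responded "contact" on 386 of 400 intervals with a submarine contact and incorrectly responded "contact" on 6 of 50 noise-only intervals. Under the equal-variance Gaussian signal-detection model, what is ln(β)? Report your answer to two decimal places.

ln β = -0.95

H = 386/400 = 0.9650
FA = 6/50 = 0.1200
z(H) = z(0.9650) = 1.812
z(FA) = z(0.1200) = -1.175
ln β = −½·[z(H)² − z(FA)²] = −0.5 × (3.283 − 1.381) = -0.951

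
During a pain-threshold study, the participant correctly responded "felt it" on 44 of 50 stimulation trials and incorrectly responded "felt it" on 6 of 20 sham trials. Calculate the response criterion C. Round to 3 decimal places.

C = -0.325

H = 44/50 = 0.8800
FA = 6/20 = 0.3000
Φ⁻¹(H) = Φ⁻¹(0.8800) = 1.1750
Φ⁻¹(FA) = Φ⁻¹(0.3000) = -0.5244
c = −½·[z(H) + z(FA)] = −0.5 × (1.1750 + (-0.5244)) = -0.3253
c < 0: the participant has a liberal response bias.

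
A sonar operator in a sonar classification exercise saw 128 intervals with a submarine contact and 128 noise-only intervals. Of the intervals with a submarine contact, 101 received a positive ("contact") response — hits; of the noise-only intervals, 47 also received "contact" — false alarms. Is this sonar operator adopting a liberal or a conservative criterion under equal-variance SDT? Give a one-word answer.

z(H) = 0.803, z(FA) = -0.339
c = −½·(z(H) + z(FA)) = -0.232
c < 0 → liberal criterion (biased toward responding “yes”).

liberal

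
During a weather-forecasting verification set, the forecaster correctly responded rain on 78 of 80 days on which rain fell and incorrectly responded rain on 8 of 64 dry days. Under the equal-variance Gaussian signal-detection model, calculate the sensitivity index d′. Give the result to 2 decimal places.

d′ = 3.11

H = 78/80 = 0.9750
FA = 8/64 = 0.1250
Φ⁻¹(H) = 1.9600
Φ⁻¹(FA) = -1.1503
d' = z(H) − z(FA) = 1.9600 − (-1.1503) = 3.1103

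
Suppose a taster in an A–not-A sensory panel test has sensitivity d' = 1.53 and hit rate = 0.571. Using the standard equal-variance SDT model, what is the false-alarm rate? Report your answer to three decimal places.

z(hit rate) = z(0.571) = 0.1789
z(FA) = z(H) − d' = 0.1789 − 1.53 = -1.3511
false-alarm rate = Φ(-1.3511) = 0.0883

false-alarm rate = 0.088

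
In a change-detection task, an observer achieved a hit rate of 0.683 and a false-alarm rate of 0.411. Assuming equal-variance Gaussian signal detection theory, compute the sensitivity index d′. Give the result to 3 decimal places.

d′ = 0.701

Φ⁻¹(H) = Φ⁻¹(0.683) = 0.4761
Φ⁻¹(FA) = Φ⁻¹(0.411) = -0.2250
d' = z(H) − z(FA) = 0.4761 − (-0.2250) = 0.7011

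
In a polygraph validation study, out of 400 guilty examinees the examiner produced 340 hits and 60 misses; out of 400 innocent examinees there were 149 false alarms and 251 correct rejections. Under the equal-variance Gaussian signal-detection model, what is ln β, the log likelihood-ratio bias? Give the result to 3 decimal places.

ln β = -0.484

H = 340/400 = 0.8500
FA = 149/400 = 0.3725
z(H) = 1.0364
z(FA) = -0.3252
ln β = −½·[z(H)² − z(FA)²] = −0.5 × (1.0741 − 0.1058) = -0.48415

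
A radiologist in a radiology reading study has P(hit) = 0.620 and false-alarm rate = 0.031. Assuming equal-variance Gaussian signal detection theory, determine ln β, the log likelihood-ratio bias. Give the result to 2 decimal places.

ln β = 1.69

z(H) = 0.305
z(FA) = -1.866
ln β = −½·[z(H)² − z(FA)²] = −0.5 × (0.093 − 3.482) = 1.6945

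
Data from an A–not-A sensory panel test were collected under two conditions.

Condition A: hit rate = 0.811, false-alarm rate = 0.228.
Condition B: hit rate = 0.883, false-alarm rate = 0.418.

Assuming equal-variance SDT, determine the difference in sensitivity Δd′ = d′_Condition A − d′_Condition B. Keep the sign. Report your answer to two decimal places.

Δd′ = 0.23

Condition A: z(0.811) = 0.882, z(0.228) = -0.745, d' = 1.627
Condition B: z(0.883) = 1.190, z(0.418) = -0.207, d' = 1.397
Δd' = d'_Condition A − d'_Condition B = 1.627 − 1.397 = 0.230
Condition A has the higher sensitivity.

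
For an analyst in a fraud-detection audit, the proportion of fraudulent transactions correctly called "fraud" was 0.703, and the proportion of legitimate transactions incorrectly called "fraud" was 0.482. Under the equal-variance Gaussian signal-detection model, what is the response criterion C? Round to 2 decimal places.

C = -0.24

z(H) = z(0.703) = 0.5330
z(FA) = z(0.482) = -0.0451
c = −½·[z(H) + z(FA)] = −0.5 × (0.5330 + (-0.0451)) = -0.24395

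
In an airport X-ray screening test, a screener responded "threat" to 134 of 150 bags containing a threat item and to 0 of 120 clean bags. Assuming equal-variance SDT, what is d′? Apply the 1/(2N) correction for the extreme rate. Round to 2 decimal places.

d′ = 3.88

The false-alarm rate is 0/120 = 0, so apply the 1/(2N) correction: FA → 1/(2·120) = 0.00417.
z(H) = z(0.89333) = 1.244
z(FA) = z(0.00417) = -2.638
d' = 1.244 − (-2.638) = 3.882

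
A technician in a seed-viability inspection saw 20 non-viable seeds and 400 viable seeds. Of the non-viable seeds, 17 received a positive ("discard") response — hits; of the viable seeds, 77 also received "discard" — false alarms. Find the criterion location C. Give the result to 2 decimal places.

H = 17/20 = 0.8500
FA = 77/400 = 0.1925
z(0.8500) = 1.036, z(0.1925) = -0.869
c = −½·[z(H) + z(FA)] = −0.5 × (1.036 + (-0.869)) = -0.0835
c < 0: the technician has a liberal response bias.

C = -0.08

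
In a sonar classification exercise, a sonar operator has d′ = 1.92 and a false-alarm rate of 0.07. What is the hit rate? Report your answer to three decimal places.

z(false-alarm rate) = z(0.07) = -1.4758
z(H) = z(FA) + d' = -1.4758 + 1.92 = 0.4442
hit rate = Φ(0.4442) = 0.6716

hit rate = 0.672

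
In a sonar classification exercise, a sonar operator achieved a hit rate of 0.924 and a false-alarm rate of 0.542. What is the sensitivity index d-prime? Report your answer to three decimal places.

z(H) = 1.4325
z(FA) = 0.1055
d' = z(H) − z(FA) = 1.4325 − 0.1055 = 1.3270

d-prime = 1.327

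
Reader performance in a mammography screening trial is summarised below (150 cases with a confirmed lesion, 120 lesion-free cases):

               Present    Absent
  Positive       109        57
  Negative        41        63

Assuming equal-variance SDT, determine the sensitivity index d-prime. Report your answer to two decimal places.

d-prime = 0.67

H = 109/150 = 0.7267
FA = 57/120 = 0.4750
z(H) = z(0.7267) = 0.6029
z(FA) = z(0.4750) = -0.0627
d' = z(H) − z(FA) = 0.6029 − (-0.0627) = 0.6656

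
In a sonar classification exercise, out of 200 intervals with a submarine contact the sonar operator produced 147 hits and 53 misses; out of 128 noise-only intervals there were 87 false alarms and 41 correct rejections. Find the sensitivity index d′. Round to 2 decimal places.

d′ = 0.16

H = 147/200 = 0.7350
FA = 87/128 = 0.6797
z(H) = z(0.7350) = 0.628
z(FA) = z(0.6797) = 0.467
d' = z(H) − z(FA) = 0.628 − 0.467 = 0.161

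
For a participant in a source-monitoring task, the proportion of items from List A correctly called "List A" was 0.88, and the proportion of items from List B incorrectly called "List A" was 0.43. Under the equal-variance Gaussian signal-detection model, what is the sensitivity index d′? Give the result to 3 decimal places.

d′ = 1.351

z(H) = 1.1750
z(FA) = -0.1764
d' = z(H) − z(FA) = 1.1750 − (-0.1764) = 1.3514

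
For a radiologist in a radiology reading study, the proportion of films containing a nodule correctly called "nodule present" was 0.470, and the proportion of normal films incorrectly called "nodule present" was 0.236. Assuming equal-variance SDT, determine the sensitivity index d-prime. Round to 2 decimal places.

z(H) = z(0.470) = -0.075
z(FA) = z(0.236) = -0.719
d' = z(H) − z(FA) = -0.075 − (-0.719) = 0.644

d-prime = 0.64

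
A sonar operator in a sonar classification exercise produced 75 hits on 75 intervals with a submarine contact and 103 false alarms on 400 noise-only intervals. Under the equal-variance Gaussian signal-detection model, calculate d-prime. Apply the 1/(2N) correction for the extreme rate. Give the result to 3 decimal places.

The hit rate is 75/75 = 1, so apply the 1/(2N) correction: H → 1 − 1/(2·75) = 0.99333.
z(H) = z(0.99333) = 2.4746
z(FA) = z(0.25750) = -0.6511
d' = 2.4746 − (-0.6511) = 3.1257

d-prime = 3.126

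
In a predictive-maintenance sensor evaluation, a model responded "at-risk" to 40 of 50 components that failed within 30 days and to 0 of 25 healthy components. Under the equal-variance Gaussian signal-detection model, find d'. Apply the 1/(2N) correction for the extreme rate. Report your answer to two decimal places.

d' = 2.90

The false-alarm rate is 0/25 = 0, so apply the 1/(2N) correction: FA → 1/(2·25) = 0.02000.
z(H) = z(0.80000) = 0.842
z(FA) = z(0.02000) = -2.054
d' = 0.842 − (-2.054) = 2.896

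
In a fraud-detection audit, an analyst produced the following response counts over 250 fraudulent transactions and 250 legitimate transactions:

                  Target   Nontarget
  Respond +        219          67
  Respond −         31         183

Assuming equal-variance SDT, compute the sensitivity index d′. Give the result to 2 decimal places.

d′ = 1.77

H = 219/250 = 0.8760
FA = 67/250 = 0.2680
z(H) = z(0.8760) = 1.155
z(FA) = z(0.2680) = -0.619
d' = z(H) − z(FA) = 1.155 − (-0.619) = 1.774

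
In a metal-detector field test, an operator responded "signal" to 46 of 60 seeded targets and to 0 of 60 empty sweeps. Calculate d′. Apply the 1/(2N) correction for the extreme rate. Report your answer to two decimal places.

d′ = 3.12

The false-alarm rate is 0/60 = 0, so apply the 1/(2N) correction: FA → 1/(2·60) = 0.00833.
z(H) = z(0.76667) = 0.728
z(FA) = z(0.00833) = -2.394
d' = 0.728 − (-2.394) = 3.122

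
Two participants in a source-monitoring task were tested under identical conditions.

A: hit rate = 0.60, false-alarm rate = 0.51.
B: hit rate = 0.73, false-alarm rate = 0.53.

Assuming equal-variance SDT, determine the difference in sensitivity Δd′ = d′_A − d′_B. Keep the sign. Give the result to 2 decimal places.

A: z(0.60) = 0.253, z(0.51) = 0.025, d' = 0.228
B: z(0.73) = 0.613, z(0.53) = 0.075, d' = 0.538
Δd' = d'_A − d'_B = 0.228 − 0.538 = -0.310
B has the higher sensitivity.

Δd′ = -0.31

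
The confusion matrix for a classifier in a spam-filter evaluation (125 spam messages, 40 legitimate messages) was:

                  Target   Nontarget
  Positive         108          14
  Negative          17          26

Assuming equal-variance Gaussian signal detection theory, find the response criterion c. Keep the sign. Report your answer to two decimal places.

H = 108/125 = 0.8640
FA = 14/40 = 0.3500
z(0.8640) = 1.098, z(0.3500) = -0.385
c = −½·[z(H) + z(FA)] = −0.5 × (1.098 + (-0.385)) = -0.3565
c < 0: the classifier has a liberal response bias.

c = -0.36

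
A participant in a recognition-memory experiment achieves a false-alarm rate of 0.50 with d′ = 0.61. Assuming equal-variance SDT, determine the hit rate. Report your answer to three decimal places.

hit rate = 0.729

z(false-alarm rate) = z(0.50) = 0.0000
z(H) = z(FA) + d' = 0.0000 + 0.61 = 0.6100
hit rate = Φ(0.6100) = 0.7291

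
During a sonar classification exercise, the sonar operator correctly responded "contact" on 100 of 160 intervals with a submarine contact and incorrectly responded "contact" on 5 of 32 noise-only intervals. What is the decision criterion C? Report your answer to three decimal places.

C = 0.346

H = 100/160 = 0.6250
FA = 5/32 = 0.1562
z(0.6250) = 0.3186, z(0.1562) = -1.0102
c = −½·[z(H) + z(FA)] = −0.5 × (0.3186 + (-1.0102)) = 0.3458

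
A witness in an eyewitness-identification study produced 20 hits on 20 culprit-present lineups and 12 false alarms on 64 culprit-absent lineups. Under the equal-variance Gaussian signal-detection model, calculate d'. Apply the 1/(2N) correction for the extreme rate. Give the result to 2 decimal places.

d' = 2.85

The hit rate is 20/20 = 1, so apply the 1/(2N) correction: H → 1 − 1/(2·20) = 0.97500.
z(H) = z(0.97500) = 1.960
z(FA) = z(0.18750) = -0.887
d' = 1.960 − (-0.887) = 2.847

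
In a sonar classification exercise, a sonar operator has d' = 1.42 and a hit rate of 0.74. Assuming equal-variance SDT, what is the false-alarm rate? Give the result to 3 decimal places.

z(hit rate) = z(0.74) = 0.6433
z(FA) = z(H) − d' = 0.6433 − 1.42 = -0.7767
false-alarm rate = Φ(-0.7767) = 0.2187

false-alarm rate = 0.219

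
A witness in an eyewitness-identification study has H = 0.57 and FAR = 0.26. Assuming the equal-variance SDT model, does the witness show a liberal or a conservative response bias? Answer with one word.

conservative

z(H) = 0.176, z(FA) = -0.643
c = −½·(z(H) + z(FA)) = 0.2335
c > 0 → conservative criterion (biased toward responding “no”).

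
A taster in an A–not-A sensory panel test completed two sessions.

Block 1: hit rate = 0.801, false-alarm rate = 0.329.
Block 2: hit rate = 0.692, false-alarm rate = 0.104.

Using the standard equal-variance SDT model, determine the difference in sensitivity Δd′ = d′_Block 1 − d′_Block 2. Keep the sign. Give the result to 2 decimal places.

Δd′ = -0.47

Block 1: z(0.801) = 0.845, z(0.329) = -0.443, d' = 1.288
Block 2: z(0.692) = 0.502, z(0.104) = -1.259, d' = 1.761
Δd' = d'_Block 1 − d'_Block 2 = 1.288 − 1.761 = -0.473
Block 2 has the higher sensitivity.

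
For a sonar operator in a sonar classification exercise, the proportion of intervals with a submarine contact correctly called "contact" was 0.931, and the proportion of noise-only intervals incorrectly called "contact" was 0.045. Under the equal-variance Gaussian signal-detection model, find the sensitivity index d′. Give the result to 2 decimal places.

Φ⁻¹(0.931) = 1.4833, Φ⁻¹(0.045) = -1.6954
d' = z(H) − z(FA) = 1.4833 − (-1.6954) = 3.1787

d′ = 3.18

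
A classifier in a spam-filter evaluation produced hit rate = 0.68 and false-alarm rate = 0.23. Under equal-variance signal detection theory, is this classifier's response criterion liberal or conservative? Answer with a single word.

conservative

z(H) = 0.468, z(FA) = -0.739
c = −½·(z(H) + z(FA)) = 0.1355
c > 0 → conservative criterion (biased toward responding “no”).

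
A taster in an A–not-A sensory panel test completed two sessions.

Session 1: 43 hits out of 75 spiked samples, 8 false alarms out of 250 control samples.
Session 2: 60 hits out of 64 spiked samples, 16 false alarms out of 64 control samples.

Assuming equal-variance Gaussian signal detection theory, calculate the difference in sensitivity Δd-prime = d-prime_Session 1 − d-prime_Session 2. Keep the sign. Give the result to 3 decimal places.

Session 1: z(0.5733) = 0.1848, z(0.0320) = -1.8522, d' = 2.0370
Session 2: z(0.9375) = 1.5341, z(0.2500) = -0.6745, d' = 2.2086
Δd' = d'_Session 1 − d'_Session 2 = 2.0370 − 2.2086 = -0.1716
Session 2 has the higher sensitivity.

Δd-prime = -0.172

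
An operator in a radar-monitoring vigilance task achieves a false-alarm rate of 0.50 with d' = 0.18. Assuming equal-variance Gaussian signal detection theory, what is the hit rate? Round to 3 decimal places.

hit rate = 0.571

z(false-alarm rate) = z(0.50) = 0.0000
z(H) = z(FA) + d' = 0.0000 + 0.18 = 0.1800
hit rate = Φ(0.1800) = 0.5714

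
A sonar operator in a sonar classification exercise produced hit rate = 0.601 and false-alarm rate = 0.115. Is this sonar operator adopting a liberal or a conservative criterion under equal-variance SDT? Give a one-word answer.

conservative

z(H) = 0.256, z(FA) = -1.200
c = −½·(z(H) + z(FA)) = 0.472
c > 0 → conservative criterion (biased toward responding “no”).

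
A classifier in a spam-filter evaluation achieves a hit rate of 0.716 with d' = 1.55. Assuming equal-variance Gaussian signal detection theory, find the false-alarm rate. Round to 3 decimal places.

z(hit rate) = z(0.716) = 0.5710
z(FA) = z(H) − d' = 0.5710 − 1.55 = -0.9790
false-alarm rate = Φ(-0.9790) = 0.1638

false-alarm rate = 0.164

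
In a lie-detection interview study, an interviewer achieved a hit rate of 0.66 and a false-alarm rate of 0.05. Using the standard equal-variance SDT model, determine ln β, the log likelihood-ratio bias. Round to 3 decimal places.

ln β = 1.268

z(0.66) = 0.4125, z(0.05) = -1.6449
ln β = −½·[z(H)² − z(FA)²] = −0.5 × (0.1702 − 2.7057) = 1.26775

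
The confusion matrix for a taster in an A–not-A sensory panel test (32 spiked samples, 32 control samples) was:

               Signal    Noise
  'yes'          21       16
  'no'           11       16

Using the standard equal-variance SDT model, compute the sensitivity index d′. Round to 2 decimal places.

d′ = 0.40

H = 21/32 = 0.6562
FA = 16/32 = 0.5000
z(0.6562) = 0.402, z(0.5000) = 0.000
d' = z(H) − z(FA) = 0.402 − 0.000 = 0.402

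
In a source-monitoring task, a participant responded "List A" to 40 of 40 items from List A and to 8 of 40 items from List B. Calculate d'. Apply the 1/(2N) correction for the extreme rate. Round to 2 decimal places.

The hit rate is 40/40 = 1, so apply the 1/(2N) correction: H → 1 − 1/(2·40) = 0.98750.
z(H) = z(0.98750) = 2.241
z(FA) = z(0.20000) = -0.842
d' = 2.241 − (-0.842) = 3.083

d' = 3.08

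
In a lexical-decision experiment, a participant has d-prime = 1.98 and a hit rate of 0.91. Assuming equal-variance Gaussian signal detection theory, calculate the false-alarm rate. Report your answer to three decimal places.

false-alarm rate = 0.261

z(hit rate) = z(0.91) = 1.3408
z(FA) = z(H) − d' = 1.3408 − 1.98 = -0.6392
false-alarm rate = Φ(-0.6392) = 0.2613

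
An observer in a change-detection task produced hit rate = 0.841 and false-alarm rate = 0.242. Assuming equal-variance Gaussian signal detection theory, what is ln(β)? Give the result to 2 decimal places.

ln β = -0.25

z(0.841) = 0.999, z(0.242) = -0.700
ln β = −½·[z(H)² − z(FA)²] = −0.5 × (0.998 − 0.490) = -0.254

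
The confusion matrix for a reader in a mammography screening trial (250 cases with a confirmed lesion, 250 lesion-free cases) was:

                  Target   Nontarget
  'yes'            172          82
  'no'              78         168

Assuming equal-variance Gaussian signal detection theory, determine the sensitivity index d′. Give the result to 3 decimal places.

H = 172/250 = 0.6880
FA = 82/250 = 0.3280
z(0.6880) = 0.4902, z(0.3280) = -0.4454
d' = z(H) − z(FA) = 0.4902 − (-0.4454) = 0.9356

d′ = 0.936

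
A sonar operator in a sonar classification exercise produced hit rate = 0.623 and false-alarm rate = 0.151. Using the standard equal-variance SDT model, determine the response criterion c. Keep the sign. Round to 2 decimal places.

z(H) = z(0.623) = 0.313
z(FA) = z(0.151) = -1.032
c = −½·[z(H) + z(FA)] = −0.5 × (0.313 + (-1.032)) = 0.3595
c > 0: the sonar operator has a conservative response bias.

c = 0.36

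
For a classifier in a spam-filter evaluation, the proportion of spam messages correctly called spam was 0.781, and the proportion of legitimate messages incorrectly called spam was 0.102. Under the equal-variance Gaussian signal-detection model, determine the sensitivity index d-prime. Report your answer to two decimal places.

d-prime = 2.05

z(H) = z(0.781) = 0.776
z(FA) = z(0.102) = -1.270
d' = z(H) − z(FA) = 0.776 − (-1.270) = 2.046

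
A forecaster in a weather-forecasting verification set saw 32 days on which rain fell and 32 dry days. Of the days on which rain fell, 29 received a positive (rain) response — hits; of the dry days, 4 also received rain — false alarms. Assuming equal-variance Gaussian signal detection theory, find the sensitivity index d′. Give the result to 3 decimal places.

d′ = 2.468

H = 29/32 = 0.9062
FA = 4/32 = 0.1250
z(H) = 1.3177
z(FA) = -1.1503
d' = z(H) − z(FA) = 1.3177 − (-1.1503) = 2.4680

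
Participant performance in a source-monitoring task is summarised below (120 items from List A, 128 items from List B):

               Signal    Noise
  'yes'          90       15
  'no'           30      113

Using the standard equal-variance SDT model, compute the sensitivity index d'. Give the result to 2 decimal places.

H = 90/120 = 0.7500
FA = 15/128 = 0.1172
Φ⁻¹(H) = 0.6745
Φ⁻¹(FA) = -1.1891
d' = z(H) − z(FA) = 0.6745 − (-1.1891) = 1.8636

d' = 1.86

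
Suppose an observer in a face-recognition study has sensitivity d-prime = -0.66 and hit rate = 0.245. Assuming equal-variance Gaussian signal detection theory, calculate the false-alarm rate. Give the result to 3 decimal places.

false-alarm rate = 0.488

z(hit rate) = z(0.245) = -0.6903
z(FA) = z(H) − d' = -0.6903 − (-0.66) = -0.0303
false-alarm rate = Φ(-0.0303) = 0.4879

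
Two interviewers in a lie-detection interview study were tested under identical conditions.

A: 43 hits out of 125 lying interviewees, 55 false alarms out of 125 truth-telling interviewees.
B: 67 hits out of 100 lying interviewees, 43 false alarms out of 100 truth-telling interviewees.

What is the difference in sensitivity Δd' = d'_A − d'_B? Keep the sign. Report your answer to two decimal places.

A: z(0.3440) = -0.402, z(0.4400) = -0.151, d' = -0.251
B: z(0.6700) = 0.440, z(0.4300) = -0.176, d' = 0.616
Δd' = d'_A − d'_B = -0.251 − 0.616 = -0.867
B has the higher sensitivity.

Δd' = -0.87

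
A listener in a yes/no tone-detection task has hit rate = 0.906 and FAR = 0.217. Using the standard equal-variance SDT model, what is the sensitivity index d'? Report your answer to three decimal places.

d' = 2.099

Φ⁻¹(H) = Φ⁻¹(0.906) = 1.3165
Φ⁻¹(FA) = Φ⁻¹(0.217) = -0.7824
d' = z(H) − z(FA) = 1.3165 − (-0.7824) = 2.0989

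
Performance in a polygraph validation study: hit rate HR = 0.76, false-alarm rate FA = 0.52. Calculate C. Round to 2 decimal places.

C = -0.38

Φ⁻¹(H) = 0.7063
Φ⁻¹(FA) = 0.0502
c = −½·[z(H) + z(FA)] = −0.5 × (0.7063 + 0.0502) = -0.37825
c < 0: the examiner has a liberal response bias.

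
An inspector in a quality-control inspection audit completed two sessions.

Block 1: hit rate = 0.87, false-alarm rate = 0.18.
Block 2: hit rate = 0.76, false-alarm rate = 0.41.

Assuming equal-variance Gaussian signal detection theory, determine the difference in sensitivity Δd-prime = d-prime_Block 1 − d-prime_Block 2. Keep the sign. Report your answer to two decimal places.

Block 1: z(0.87) = 1.126, z(0.18) = -0.915, d' = 2.041
Block 2: z(0.76) = 0.706, z(0.41) = -0.228, d' = 0.934
Δd' = d'_Block 1 − d'_Block 2 = 2.041 − 0.934 = 1.107
Block 1 has the higher sensitivity.

Δd-prime = 1.11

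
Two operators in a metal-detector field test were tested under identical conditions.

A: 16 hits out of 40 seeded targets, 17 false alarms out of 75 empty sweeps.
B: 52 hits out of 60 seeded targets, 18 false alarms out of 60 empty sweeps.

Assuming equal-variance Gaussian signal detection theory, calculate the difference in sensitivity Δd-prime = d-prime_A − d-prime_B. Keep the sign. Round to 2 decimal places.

Δd-prime = -1.14

A: z(0.4000) = -0.253, z(0.2267) = -0.750, d' = 0.497
B: z(0.8667) = 1.111, z(0.3000) = -0.524, d' = 1.635
Δd' = d'_A − d'_B = 0.497 − 1.635 = -1.138
B has the higher sensitivity.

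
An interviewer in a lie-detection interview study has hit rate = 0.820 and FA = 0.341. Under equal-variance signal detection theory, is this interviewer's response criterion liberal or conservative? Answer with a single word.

liberal

z(H) = 0.915, z(FA) = -0.410
c = −½·(z(H) + z(FA)) = -0.2525
c < 0 → liberal criterion (biased toward responding “yes”).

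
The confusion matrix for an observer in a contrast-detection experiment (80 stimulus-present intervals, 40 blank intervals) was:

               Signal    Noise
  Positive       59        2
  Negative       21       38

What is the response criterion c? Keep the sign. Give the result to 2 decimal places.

H = 59/80 = 0.7375
FA = 2/40 = 0.0500
z(H) = z(0.7375) = 0.636
z(FA) = z(0.0500) = -1.645
c = −½·[z(H) + z(FA)] = −0.5 × (0.636 + (-1.645)) = 0.5045

c = 0.50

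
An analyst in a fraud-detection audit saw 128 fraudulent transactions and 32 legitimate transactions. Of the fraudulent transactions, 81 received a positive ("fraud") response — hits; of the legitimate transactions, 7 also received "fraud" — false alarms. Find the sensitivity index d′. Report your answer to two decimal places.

H = 81/128 = 0.6328
FA = 7/32 = 0.2188
z(H) = 0.3393
z(FA) = -0.7763
d' = z(H) − z(FA) = 0.3393 − (-0.7763) = 1.1156

d′ = 1.12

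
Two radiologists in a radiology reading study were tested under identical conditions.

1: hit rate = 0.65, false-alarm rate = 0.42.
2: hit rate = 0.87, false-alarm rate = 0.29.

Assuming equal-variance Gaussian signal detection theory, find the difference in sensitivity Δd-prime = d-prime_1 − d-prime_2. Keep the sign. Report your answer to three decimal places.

Δd-prime = -1.093

1: z(0.65) = 0.3853, z(0.42) = -0.2019, d' = 0.5872
2: z(0.87) = 1.1264, z(0.29) = -0.5534, d' = 1.6798
Δd' = d'_1 − d'_2 = 0.5872 − 1.6798 = -1.0926
2 has the higher sensitivity.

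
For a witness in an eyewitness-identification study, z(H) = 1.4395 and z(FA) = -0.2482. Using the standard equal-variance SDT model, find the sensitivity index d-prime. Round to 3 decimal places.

d' = z(H) − z(FA) = 1.4395 − (-0.2482) = 1.6877

d-prime = 1.688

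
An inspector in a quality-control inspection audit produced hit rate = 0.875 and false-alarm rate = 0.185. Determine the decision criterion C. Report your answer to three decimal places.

z(H) = z(0.875) = 1.1503
z(FA) = z(0.185) = -0.8965
c = −½·[z(H) + z(FA)] = −0.5 × (1.1503 + (-0.8965)) = -0.1269
c < 0: the inspector has a liberal response bias.

C = -0.127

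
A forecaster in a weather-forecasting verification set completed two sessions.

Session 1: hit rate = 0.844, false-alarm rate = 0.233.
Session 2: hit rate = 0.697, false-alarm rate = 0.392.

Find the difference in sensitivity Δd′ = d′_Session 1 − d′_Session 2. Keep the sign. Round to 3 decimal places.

Δd′ = 0.950

Session 1: z(0.844) = 1.0110, z(0.233) = -0.7290, d' = 1.7400
Session 2: z(0.697) = 0.5158, z(0.392) = -0.2741, d' = 0.7899
Δd' = d'_Session 1 − d'_Session 2 = 1.7400 − 0.7899 = 0.9501
Session 1 has the higher sensitivity.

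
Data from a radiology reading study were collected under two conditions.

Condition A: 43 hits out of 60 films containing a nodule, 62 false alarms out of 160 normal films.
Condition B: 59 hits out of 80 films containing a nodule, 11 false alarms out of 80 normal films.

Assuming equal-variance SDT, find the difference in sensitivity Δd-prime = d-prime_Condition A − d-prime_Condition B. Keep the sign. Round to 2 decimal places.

Δd-prime = -0.87

Condition A: z(0.7167) = 0.573, z(0.3875) = -0.286, d' = 0.859
Condition B: z(0.7375) = 0.636, z(0.1375) = -1.092, d' = 1.728
Δd' = d'_Condition A − d'_Condition B = 0.859 − 1.728 = -0.869
Condition B has the higher sensitivity.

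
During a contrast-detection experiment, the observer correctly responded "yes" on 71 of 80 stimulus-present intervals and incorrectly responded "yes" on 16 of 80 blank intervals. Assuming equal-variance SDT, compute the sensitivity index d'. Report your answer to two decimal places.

d' = 2.05

H = 71/80 = 0.8875
FA = 16/80 = 0.2000
z(H) = 1.2133
z(FA) = -0.8416
d' = z(H) − z(FA) = 1.2133 − (-0.8416) = 2.0549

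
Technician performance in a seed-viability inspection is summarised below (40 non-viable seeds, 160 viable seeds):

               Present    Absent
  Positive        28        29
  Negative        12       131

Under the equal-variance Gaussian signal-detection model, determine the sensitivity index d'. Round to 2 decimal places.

H = 28/40 = 0.7000
FA = 29/160 = 0.1812
z(0.7000) = 0.5244, z(0.1812) = -0.9108
d' = z(H) − z(FA) = 0.5244 − (-0.9108) = 1.4352

d' = 1.44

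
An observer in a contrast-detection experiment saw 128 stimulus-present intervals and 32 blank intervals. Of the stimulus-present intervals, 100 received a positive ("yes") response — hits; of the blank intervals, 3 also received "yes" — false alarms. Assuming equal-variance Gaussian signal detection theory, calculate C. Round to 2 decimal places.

C = 0.27

H = 100/128 = 0.7812
FA = 3/32 = 0.0938
Φ⁻¹(H) = 0.776
Φ⁻¹(FA) = -1.318
c = −½·[z(H) + z(FA)] = −0.5 × (0.776 + (-1.318)) = 0.271
c > 0: the observer has a conservative response bias.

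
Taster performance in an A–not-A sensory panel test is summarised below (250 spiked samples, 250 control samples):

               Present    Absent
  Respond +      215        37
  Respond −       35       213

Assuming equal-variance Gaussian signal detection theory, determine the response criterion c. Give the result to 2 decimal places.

c = -0.02

H = 215/250 = 0.8600
FA = 37/250 = 0.1480
Φ⁻¹(H) = Φ⁻¹(0.8600) = 1.080
Φ⁻¹(FA) = Φ⁻¹(0.1480) = -1.045
c = −½·[z(H) + z(FA)] = −0.5 × (1.080 + (-1.045)) = -0.0175
c < 0: the taster has a liberal response bias.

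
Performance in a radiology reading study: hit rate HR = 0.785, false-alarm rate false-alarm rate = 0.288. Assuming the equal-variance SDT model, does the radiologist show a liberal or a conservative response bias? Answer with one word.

liberal

z(H) = 0.789, z(FA) = -0.559
c = −½·(z(H) + z(FA)) = -0.115
c < 0 → liberal criterion (biased toward responding “yes”).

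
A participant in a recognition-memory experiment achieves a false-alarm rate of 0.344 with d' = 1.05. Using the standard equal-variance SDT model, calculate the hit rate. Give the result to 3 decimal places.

z(false-alarm rate) = z(0.344) = -0.4016
z(H) = z(FA) + d' = -0.4016 + 1.05 = 0.6484
hit rate = Φ(0.6484) = 0.7416

hit rate = 0.742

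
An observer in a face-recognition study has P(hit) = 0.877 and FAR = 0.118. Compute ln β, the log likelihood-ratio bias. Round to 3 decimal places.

Φ⁻¹(H) = Φ⁻¹(0.877) = 1.1601
Φ⁻¹(FA) = Φ⁻¹(0.118) = -1.1850
ln β = −½·[z(H)² − z(FA)²] = −0.5 × (1.3458 − 1.4042) = 0.0292

ln β = 0.029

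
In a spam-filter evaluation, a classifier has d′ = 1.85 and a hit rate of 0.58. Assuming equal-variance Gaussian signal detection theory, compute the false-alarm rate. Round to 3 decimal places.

z(hit rate) = z(0.58) = 0.2019
z(FA) = z(H) − d' = 0.2019 − 1.85 = -1.6481
false-alarm rate = Φ(-1.6481) = 0.0497

false-alarm rate = 0.050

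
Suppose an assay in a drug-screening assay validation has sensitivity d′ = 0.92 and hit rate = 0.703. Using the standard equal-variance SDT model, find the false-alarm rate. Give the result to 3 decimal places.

false-alarm rate = 0.349

z(hit rate) = z(0.703) = 0.5330
z(FA) = z(H) − d' = 0.5330 − 0.92 = -0.3870
false-alarm rate = Φ(-0.3870) = 0.3494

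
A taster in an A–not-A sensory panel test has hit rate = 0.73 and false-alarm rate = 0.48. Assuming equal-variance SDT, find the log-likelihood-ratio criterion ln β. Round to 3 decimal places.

Φ⁻¹(H) = Φ⁻¹(0.73) = 0.6128
Φ⁻¹(FA) = Φ⁻¹(0.48) = -0.0502
ln β = −½·[z(H)² − z(FA)²] = −0.5 × (0.3755 − 0.0025) = -0.1865

ln β = -0.187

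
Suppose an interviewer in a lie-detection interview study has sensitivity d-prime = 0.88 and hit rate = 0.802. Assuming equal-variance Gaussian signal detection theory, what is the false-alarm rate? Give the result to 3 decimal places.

false-alarm rate = 0.488

z(hit rate) = z(0.802) = 0.8488
z(FA) = z(H) − d' = 0.8488 − 0.88 = -0.0312
false-alarm rate = Φ(-0.0312) = 0.4876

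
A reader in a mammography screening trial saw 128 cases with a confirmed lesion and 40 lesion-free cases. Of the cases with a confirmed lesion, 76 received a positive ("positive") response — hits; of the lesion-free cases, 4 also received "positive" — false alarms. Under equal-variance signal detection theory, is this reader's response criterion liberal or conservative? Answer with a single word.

conservative

z(H) = 0.237, z(FA) = -1.282
c = −½·(z(H) + z(FA)) = 0.5225
c > 0 → conservative criterion (biased toward responding “no”).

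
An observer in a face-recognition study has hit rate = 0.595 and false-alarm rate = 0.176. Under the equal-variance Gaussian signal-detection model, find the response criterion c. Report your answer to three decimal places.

c = 0.345

Φ⁻¹(H) = Φ⁻¹(0.595) = 0.2404
Φ⁻¹(FA) = Φ⁻¹(0.176) = -0.9307
c = −½·[z(H) + z(FA)] = −0.5 × (0.2404 + (-0.9307)) = 0.34515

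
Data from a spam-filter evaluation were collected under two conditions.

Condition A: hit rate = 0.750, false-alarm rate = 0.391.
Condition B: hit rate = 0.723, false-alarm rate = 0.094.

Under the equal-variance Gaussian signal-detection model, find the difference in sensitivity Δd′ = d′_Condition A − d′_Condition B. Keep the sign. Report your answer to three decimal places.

Δd′ = -0.957

Condition A: z(0.750) = 0.6745, z(0.391) = -0.2767, d' = 0.9512
Condition B: z(0.723) = 0.5918, z(0.094) = -1.3165, d' = 1.9083
Δd' = d'_Condition A − d'_Condition B = 0.9512 − 1.9083 = -0.9571
Condition B has the higher sensitivity.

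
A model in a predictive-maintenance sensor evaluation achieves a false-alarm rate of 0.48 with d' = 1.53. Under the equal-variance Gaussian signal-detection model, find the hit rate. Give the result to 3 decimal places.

hit rate = 0.931

z(false-alarm rate) = z(0.48) = -0.0502
z(H) = z(FA) + d' = -0.0502 + 1.53 = 1.4798
hit rate = Φ(1.4798) = 0.9305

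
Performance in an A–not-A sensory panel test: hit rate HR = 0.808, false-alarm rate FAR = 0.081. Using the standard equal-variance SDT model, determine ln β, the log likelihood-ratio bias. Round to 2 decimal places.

z(H) = z(0.808) = 0.871
z(FA) = z(0.081) = -1.398
ln β = −½·[z(H)² − z(FA)²] = −0.5 × (0.759 − 1.954) = 0.5975

ln β = 0.60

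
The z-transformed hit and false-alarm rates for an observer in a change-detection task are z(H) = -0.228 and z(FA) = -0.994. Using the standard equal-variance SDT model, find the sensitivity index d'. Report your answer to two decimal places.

d' = z(H) − z(FA) = -0.228 − (-0.994) = 0.766

d' = 0.77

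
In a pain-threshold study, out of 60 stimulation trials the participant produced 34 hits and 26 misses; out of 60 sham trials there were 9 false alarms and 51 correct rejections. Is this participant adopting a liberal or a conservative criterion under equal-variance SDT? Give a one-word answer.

z(H) = 0.168, z(FA) = -1.036
c = −½·(z(H) + z(FA)) = 0.434
c > 0 → conservative criterion (biased toward responding “no”).

conservative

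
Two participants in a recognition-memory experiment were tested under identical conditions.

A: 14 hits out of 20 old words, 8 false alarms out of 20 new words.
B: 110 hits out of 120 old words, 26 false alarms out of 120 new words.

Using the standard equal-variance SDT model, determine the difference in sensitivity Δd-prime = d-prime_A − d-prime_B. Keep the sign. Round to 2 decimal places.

A: z(0.7000) = 0.524, z(0.4000) = -0.253, d' = 0.777
B: z(0.9167) = 1.383, z(0.2167) = -0.783, d' = 2.166
Δd' = d'_A − d'_B = 0.777 − 2.166 = -1.389
B has the higher sensitivity.

Δd-prime = -1.39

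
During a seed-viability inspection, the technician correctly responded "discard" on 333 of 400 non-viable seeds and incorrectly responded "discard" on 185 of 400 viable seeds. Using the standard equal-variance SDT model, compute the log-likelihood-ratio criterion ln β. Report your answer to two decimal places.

ln β = -0.46

H = 333/400 = 0.8325
FA = 185/400 = 0.4625
Φ⁻¹(H) = Φ⁻¹(0.8325) = 0.964
Φ⁻¹(FA) = Φ⁻¹(0.4625) = -0.094
ln β = −½·[z(H)² − z(FA)²] = −0.5 × (0.929 − 0.009) = -0.460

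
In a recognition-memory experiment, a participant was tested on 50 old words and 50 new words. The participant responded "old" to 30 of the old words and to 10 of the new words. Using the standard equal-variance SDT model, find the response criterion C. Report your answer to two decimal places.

C = 0.29

H = 30/50 = 0.6000
FA = 10/50 = 0.2000
Φ⁻¹(H) = Φ⁻¹(0.6000) = 0.2533
Φ⁻¹(FA) = Φ⁻¹(0.2000) = -0.8416
c = −½·[z(H) + z(FA)] = −0.5 × (0.2533 + (-0.8416)) = 0.29415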